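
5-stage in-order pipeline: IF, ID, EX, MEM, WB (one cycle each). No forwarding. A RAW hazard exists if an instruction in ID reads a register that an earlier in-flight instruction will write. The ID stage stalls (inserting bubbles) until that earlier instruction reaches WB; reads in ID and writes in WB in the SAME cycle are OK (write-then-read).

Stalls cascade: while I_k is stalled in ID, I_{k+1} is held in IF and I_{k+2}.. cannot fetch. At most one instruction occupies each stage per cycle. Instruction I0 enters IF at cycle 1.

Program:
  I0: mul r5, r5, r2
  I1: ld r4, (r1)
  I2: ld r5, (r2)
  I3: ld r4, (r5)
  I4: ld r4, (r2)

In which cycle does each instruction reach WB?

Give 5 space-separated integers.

Answer: 5 6 7 10 11

Derivation:
I0 mul r5 <- r5,r2: IF@1 ID@2 stall=0 (-) EX@3 MEM@4 WB@5
I1 ld r4 <- r1: IF@2 ID@3 stall=0 (-) EX@4 MEM@5 WB@6
I2 ld r5 <- r2: IF@3 ID@4 stall=0 (-) EX@5 MEM@6 WB@7
I3 ld r4 <- r5: IF@4 ID@5 stall=2 (RAW on I2.r5 (WB@7)) EX@8 MEM@9 WB@10
I4 ld r4 <- r2: IF@5 ID@8 stall=0 (-) EX@9 MEM@10 WB@11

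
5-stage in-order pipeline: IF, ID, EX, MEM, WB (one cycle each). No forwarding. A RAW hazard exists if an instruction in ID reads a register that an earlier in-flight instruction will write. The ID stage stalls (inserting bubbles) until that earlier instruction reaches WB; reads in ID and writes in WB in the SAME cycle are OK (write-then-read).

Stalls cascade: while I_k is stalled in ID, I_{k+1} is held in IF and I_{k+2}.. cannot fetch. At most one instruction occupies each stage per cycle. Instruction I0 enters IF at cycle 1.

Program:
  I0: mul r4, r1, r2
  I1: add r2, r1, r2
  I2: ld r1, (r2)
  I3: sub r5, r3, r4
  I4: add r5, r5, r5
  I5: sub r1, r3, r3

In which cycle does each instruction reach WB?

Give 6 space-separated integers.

I0 mul r4 <- r1,r2: IF@1 ID@2 stall=0 (-) EX@3 MEM@4 WB@5
I1 add r2 <- r1,r2: IF@2 ID@3 stall=0 (-) EX@4 MEM@5 WB@6
I2 ld r1 <- r2: IF@3 ID@4 stall=2 (RAW on I1.r2 (WB@6)) EX@7 MEM@8 WB@9
I3 sub r5 <- r3,r4: IF@4 ID@7 stall=0 (-) EX@8 MEM@9 WB@10
I4 add r5 <- r5,r5: IF@7 ID@8 stall=2 (RAW on I3.r5 (WB@10)) EX@11 MEM@12 WB@13
I5 sub r1 <- r3,r3: IF@8 ID@11 stall=0 (-) EX@12 MEM@13 WB@14

Answer: 5 6 9 10 13 14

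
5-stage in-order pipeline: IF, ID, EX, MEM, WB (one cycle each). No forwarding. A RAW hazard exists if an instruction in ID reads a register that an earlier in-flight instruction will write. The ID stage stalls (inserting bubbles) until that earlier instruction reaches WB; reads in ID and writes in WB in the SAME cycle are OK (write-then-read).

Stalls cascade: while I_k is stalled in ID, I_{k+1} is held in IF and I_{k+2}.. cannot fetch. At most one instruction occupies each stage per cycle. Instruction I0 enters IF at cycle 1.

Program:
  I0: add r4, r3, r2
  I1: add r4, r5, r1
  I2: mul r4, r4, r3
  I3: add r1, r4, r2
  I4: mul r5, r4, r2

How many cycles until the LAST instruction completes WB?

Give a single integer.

I0 add r4 <- r3,r2: IF@1 ID@2 stall=0 (-) EX@3 MEM@4 WB@5
I1 add r4 <- r5,r1: IF@2 ID@3 stall=0 (-) EX@4 MEM@5 WB@6
I2 mul r4 <- r4,r3: IF@3 ID@4 stall=2 (RAW on I1.r4 (WB@6)) EX@7 MEM@8 WB@9
I3 add r1 <- r4,r2: IF@4 ID@7 stall=2 (RAW on I2.r4 (WB@9)) EX@10 MEM@11 WB@12
I4 mul r5 <- r4,r2: IF@7 ID@10 stall=0 (-) EX@11 MEM@12 WB@13

Answer: 13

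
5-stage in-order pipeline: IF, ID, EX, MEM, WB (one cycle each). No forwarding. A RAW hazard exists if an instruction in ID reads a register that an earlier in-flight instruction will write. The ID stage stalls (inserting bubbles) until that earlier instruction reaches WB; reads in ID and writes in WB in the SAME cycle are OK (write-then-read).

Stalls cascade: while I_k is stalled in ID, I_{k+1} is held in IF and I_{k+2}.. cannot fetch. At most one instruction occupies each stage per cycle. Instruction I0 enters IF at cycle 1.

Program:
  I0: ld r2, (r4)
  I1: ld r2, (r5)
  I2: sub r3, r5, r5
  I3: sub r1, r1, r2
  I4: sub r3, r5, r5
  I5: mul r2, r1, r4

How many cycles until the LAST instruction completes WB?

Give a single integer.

Answer: 12

Derivation:
I0 ld r2 <- r4: IF@1 ID@2 stall=0 (-) EX@3 MEM@4 WB@5
I1 ld r2 <- r5: IF@2 ID@3 stall=0 (-) EX@4 MEM@5 WB@6
I2 sub r3 <- r5,r5: IF@3 ID@4 stall=0 (-) EX@5 MEM@6 WB@7
I3 sub r1 <- r1,r2: IF@4 ID@5 stall=1 (RAW on I1.r2 (WB@6)) EX@7 MEM@8 WB@9
I4 sub r3 <- r5,r5: IF@5 ID@7 stall=0 (-) EX@8 MEM@9 WB@10
I5 mul r2 <- r1,r4: IF@7 ID@8 stall=1 (RAW on I3.r1 (WB@9)) EX@10 MEM@11 WB@12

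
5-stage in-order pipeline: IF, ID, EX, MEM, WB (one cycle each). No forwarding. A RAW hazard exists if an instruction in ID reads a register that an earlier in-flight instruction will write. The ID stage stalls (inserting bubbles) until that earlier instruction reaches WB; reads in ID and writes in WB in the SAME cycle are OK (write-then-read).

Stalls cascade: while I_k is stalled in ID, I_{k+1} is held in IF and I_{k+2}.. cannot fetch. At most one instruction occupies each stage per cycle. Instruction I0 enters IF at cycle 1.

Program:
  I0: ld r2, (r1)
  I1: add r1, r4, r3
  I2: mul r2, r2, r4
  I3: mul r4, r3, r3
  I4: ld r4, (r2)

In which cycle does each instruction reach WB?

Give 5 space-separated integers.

Answer: 5 6 8 9 11

Derivation:
I0 ld r2 <- r1: IF@1 ID@2 stall=0 (-) EX@3 MEM@4 WB@5
I1 add r1 <- r4,r3: IF@2 ID@3 stall=0 (-) EX@4 MEM@5 WB@6
I2 mul r2 <- r2,r4: IF@3 ID@4 stall=1 (RAW on I0.r2 (WB@5)) EX@6 MEM@7 WB@8
I3 mul r4 <- r3,r3: IF@4 ID@6 stall=0 (-) EX@7 MEM@8 WB@9
I4 ld r4 <- r2: IF@6 ID@7 stall=1 (RAW on I2.r2 (WB@8)) EX@9 MEM@10 WB@11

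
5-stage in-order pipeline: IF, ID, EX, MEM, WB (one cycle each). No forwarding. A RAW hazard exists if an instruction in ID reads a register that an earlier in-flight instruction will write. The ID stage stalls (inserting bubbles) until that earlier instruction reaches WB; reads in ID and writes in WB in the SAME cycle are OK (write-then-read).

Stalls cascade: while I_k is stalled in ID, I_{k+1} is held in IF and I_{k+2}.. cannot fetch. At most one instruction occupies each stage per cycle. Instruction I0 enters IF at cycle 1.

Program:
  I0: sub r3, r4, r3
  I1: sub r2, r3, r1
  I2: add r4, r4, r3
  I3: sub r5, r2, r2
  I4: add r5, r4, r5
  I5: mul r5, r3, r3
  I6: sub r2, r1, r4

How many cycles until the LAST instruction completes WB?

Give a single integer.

Answer: 16

Derivation:
I0 sub r3 <- r4,r3: IF@1 ID@2 stall=0 (-) EX@3 MEM@4 WB@5
I1 sub r2 <- r3,r1: IF@2 ID@3 stall=2 (RAW on I0.r3 (WB@5)) EX@6 MEM@7 WB@8
I2 add r4 <- r4,r3: IF@3 ID@6 stall=0 (-) EX@7 MEM@8 WB@9
I3 sub r5 <- r2,r2: IF@6 ID@7 stall=1 (RAW on I1.r2 (WB@8)) EX@9 MEM@10 WB@11
I4 add r5 <- r4,r5: IF@7 ID@9 stall=2 (RAW on I3.r5 (WB@11)) EX@12 MEM@13 WB@14
I5 mul r5 <- r3,r3: IF@9 ID@12 stall=0 (-) EX@13 MEM@14 WB@15
I6 sub r2 <- r1,r4: IF@12 ID@13 stall=0 (-) EX@14 MEM@15 WB@16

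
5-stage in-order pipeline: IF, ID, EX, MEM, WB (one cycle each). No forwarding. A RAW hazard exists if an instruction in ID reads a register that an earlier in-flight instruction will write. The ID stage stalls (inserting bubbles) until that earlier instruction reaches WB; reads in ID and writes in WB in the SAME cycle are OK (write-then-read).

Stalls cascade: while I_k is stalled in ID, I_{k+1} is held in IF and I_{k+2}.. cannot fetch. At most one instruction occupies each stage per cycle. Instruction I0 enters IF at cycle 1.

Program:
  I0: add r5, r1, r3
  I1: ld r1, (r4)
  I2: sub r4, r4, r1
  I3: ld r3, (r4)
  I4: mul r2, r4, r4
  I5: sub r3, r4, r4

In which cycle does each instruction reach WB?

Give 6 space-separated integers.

Answer: 5 6 9 12 13 14

Derivation:
I0 add r5 <- r1,r3: IF@1 ID@2 stall=0 (-) EX@3 MEM@4 WB@5
I1 ld r1 <- r4: IF@2 ID@3 stall=0 (-) EX@4 MEM@5 WB@6
I2 sub r4 <- r4,r1: IF@3 ID@4 stall=2 (RAW on I1.r1 (WB@6)) EX@7 MEM@8 WB@9
I3 ld r3 <- r4: IF@4 ID@7 stall=2 (RAW on I2.r4 (WB@9)) EX@10 MEM@11 WB@12
I4 mul r2 <- r4,r4: IF@7 ID@10 stall=0 (-) EX@11 MEM@12 WB@13
I5 sub r3 <- r4,r4: IF@10 ID@11 stall=0 (-) EX@12 MEM@13 WB@14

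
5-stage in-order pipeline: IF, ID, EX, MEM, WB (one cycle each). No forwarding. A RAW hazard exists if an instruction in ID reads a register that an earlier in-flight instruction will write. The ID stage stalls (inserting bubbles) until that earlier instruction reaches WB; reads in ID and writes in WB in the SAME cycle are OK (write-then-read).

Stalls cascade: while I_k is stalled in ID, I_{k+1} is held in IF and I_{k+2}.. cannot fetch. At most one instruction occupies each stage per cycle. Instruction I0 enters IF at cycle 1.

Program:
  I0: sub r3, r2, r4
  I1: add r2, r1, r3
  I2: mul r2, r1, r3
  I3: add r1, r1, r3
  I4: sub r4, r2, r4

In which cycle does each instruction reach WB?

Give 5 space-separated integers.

I0 sub r3 <- r2,r4: IF@1 ID@2 stall=0 (-) EX@3 MEM@4 WB@5
I1 add r2 <- r1,r3: IF@2 ID@3 stall=2 (RAW on I0.r3 (WB@5)) EX@6 MEM@7 WB@8
I2 mul r2 <- r1,r3: IF@3 ID@6 stall=0 (-) EX@7 MEM@8 WB@9
I3 add r1 <- r1,r3: IF@6 ID@7 stall=0 (-) EX@8 MEM@9 WB@10
I4 sub r4 <- r2,r4: IF@7 ID@8 stall=1 (RAW on I2.r2 (WB@9)) EX@10 MEM@11 WB@12

Answer: 5 8 9 10 12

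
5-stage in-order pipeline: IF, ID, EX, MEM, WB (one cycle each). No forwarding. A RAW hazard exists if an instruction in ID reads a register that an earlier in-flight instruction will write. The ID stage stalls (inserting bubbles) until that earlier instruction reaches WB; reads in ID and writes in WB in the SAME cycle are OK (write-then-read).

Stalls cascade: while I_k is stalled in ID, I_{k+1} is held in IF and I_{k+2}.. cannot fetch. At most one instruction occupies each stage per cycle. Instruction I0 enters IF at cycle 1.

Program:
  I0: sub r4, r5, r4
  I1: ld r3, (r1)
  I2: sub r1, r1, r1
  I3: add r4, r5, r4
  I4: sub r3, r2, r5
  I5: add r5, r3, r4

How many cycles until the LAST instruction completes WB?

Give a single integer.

I0 sub r4 <- r5,r4: IF@1 ID@2 stall=0 (-) EX@3 MEM@4 WB@5
I1 ld r3 <- r1: IF@2 ID@3 stall=0 (-) EX@4 MEM@5 WB@6
I2 sub r1 <- r1,r1: IF@3 ID@4 stall=0 (-) EX@5 MEM@6 WB@7
I3 add r4 <- r5,r4: IF@4 ID@5 stall=0 (-) EX@6 MEM@7 WB@8
I4 sub r3 <- r2,r5: IF@5 ID@6 stall=0 (-) EX@7 MEM@8 WB@9
I5 add r5 <- r3,r4: IF@6 ID@7 stall=2 (RAW on I4.r3 (WB@9)) EX@10 MEM@11 WB@12

Answer: 12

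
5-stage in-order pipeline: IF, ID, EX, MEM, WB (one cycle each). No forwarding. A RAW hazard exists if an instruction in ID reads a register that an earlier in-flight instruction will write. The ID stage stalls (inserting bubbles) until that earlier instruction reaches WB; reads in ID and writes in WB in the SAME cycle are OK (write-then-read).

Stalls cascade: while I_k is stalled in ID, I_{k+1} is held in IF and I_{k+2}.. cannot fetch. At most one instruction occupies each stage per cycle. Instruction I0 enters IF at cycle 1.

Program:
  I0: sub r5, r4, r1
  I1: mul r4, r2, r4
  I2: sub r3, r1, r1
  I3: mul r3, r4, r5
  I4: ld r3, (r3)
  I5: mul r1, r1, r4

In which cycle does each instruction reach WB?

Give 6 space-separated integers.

Answer: 5 6 7 9 12 13

Derivation:
I0 sub r5 <- r4,r1: IF@1 ID@2 stall=0 (-) EX@3 MEM@4 WB@5
I1 mul r4 <- r2,r4: IF@2 ID@3 stall=0 (-) EX@4 MEM@5 WB@6
I2 sub r3 <- r1,r1: IF@3 ID@4 stall=0 (-) EX@5 MEM@6 WB@7
I3 mul r3 <- r4,r5: IF@4 ID@5 stall=1 (RAW on I1.r4 (WB@6)) EX@7 MEM@8 WB@9
I4 ld r3 <- r3: IF@5 ID@7 stall=2 (RAW on I3.r3 (WB@9)) EX@10 MEM@11 WB@12
I5 mul r1 <- r1,r4: IF@7 ID@10 stall=0 (-) EX@11 MEM@12 WB@13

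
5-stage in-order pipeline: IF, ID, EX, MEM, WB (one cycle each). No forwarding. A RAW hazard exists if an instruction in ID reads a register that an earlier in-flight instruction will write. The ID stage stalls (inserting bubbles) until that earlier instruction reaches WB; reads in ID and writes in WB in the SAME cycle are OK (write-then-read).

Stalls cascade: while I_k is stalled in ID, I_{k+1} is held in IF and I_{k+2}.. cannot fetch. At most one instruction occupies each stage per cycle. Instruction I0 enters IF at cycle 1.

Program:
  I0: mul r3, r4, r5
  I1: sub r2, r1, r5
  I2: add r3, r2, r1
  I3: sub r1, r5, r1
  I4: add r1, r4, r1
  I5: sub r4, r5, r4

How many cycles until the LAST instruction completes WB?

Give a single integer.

Answer: 14

Derivation:
I0 mul r3 <- r4,r5: IF@1 ID@2 stall=0 (-) EX@3 MEM@4 WB@5
I1 sub r2 <- r1,r5: IF@2 ID@3 stall=0 (-) EX@4 MEM@5 WB@6
I2 add r3 <- r2,r1: IF@3 ID@4 stall=2 (RAW on I1.r2 (WB@6)) EX@7 MEM@8 WB@9
I3 sub r1 <- r5,r1: IF@4 ID@7 stall=0 (-) EX@8 MEM@9 WB@10
I4 add r1 <- r4,r1: IF@7 ID@8 stall=2 (RAW on I3.r1 (WB@10)) EX@11 MEM@12 WB@13
I5 sub r4 <- r5,r4: IF@8 ID@11 stall=0 (-) EX@12 MEM@13 WB@14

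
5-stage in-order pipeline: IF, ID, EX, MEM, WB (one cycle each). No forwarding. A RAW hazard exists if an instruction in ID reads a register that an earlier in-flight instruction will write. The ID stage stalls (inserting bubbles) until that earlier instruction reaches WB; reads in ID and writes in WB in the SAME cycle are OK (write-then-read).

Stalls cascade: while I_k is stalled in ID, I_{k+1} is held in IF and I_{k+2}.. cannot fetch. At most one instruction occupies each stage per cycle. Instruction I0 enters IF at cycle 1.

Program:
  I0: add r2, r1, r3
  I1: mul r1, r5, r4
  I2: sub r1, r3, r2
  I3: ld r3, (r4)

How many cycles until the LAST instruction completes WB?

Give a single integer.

I0 add r2 <- r1,r3: IF@1 ID@2 stall=0 (-) EX@3 MEM@4 WB@5
I1 mul r1 <- r5,r4: IF@2 ID@3 stall=0 (-) EX@4 MEM@5 WB@6
I2 sub r1 <- r3,r2: IF@3 ID@4 stall=1 (RAW on I0.r2 (WB@5)) EX@6 MEM@7 WB@8
I3 ld r3 <- r4: IF@4 ID@6 stall=0 (-) EX@7 MEM@8 WB@9

Answer: 9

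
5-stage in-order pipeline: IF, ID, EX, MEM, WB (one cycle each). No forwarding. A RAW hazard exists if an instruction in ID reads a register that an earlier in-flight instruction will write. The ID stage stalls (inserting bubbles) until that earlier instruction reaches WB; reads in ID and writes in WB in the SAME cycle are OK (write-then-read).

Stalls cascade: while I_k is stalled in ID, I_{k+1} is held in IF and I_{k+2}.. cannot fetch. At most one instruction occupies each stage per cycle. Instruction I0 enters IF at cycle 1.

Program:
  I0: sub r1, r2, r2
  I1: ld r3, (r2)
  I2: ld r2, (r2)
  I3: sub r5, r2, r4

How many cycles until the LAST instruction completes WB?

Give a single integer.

Answer: 10

Derivation:
I0 sub r1 <- r2,r2: IF@1 ID@2 stall=0 (-) EX@3 MEM@4 WB@5
I1 ld r3 <- r2: IF@2 ID@3 stall=0 (-) EX@4 MEM@5 WB@6
I2 ld r2 <- r2: IF@3 ID@4 stall=0 (-) EX@5 MEM@6 WB@7
I3 sub r5 <- r2,r4: IF@4 ID@5 stall=2 (RAW on I2.r2 (WB@7)) EX@8 MEM@9 WB@10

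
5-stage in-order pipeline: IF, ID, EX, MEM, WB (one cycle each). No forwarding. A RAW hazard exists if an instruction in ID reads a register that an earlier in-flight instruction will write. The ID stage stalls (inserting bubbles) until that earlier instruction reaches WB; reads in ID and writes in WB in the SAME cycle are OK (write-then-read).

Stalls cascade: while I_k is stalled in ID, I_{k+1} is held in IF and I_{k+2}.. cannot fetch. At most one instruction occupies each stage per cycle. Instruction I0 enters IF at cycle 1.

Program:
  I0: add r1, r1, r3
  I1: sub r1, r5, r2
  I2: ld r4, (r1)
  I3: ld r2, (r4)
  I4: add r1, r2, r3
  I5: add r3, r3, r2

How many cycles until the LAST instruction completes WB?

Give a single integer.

I0 add r1 <- r1,r3: IF@1 ID@2 stall=0 (-) EX@3 MEM@4 WB@5
I1 sub r1 <- r5,r2: IF@2 ID@3 stall=0 (-) EX@4 MEM@5 WB@6
I2 ld r4 <- r1: IF@3 ID@4 stall=2 (RAW on I1.r1 (WB@6)) EX@7 MEM@8 WB@9
I3 ld r2 <- r4: IF@4 ID@7 stall=2 (RAW on I2.r4 (WB@9)) EX@10 MEM@11 WB@12
I4 add r1 <- r2,r3: IF@7 ID@10 stall=2 (RAW on I3.r2 (WB@12)) EX@13 MEM@14 WB@15
I5 add r3 <- r3,r2: IF@10 ID@13 stall=0 (-) EX@14 MEM@15 WB@16

Answer: 16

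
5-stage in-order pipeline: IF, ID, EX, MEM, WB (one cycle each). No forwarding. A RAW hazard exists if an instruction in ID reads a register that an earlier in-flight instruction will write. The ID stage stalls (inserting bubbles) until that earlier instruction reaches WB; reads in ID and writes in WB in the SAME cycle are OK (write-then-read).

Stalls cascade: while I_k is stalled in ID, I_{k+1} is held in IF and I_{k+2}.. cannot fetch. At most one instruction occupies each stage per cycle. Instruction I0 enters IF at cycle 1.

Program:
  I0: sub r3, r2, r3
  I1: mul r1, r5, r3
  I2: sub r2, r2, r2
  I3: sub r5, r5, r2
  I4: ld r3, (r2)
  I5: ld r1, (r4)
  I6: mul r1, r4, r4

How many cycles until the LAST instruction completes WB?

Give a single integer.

I0 sub r3 <- r2,r3: IF@1 ID@2 stall=0 (-) EX@3 MEM@4 WB@5
I1 mul r1 <- r5,r3: IF@2 ID@3 stall=2 (RAW on I0.r3 (WB@5)) EX@6 MEM@7 WB@8
I2 sub r2 <- r2,r2: IF@3 ID@6 stall=0 (-) EX@7 MEM@8 WB@9
I3 sub r5 <- r5,r2: IF@6 ID@7 stall=2 (RAW on I2.r2 (WB@9)) EX@10 MEM@11 WB@12
I4 ld r3 <- r2: IF@7 ID@10 stall=0 (-) EX@11 MEM@12 WB@13
I5 ld r1 <- r4: IF@10 ID@11 stall=0 (-) EX@12 MEM@13 WB@14
I6 mul r1 <- r4,r4: IF@11 ID@12 stall=0 (-) EX@13 MEM@14 WB@15

Answer: 15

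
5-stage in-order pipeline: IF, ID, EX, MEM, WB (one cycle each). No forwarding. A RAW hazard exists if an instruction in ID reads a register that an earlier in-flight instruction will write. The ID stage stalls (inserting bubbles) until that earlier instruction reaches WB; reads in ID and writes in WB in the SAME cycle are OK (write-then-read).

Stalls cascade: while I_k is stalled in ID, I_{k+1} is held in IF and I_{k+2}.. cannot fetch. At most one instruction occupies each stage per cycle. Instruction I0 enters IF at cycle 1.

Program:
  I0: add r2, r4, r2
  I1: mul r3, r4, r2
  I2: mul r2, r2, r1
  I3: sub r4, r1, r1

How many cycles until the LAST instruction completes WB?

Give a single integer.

I0 add r2 <- r4,r2: IF@1 ID@2 stall=0 (-) EX@3 MEM@4 WB@5
I1 mul r3 <- r4,r2: IF@2 ID@3 stall=2 (RAW on I0.r2 (WB@5)) EX@6 MEM@7 WB@8
I2 mul r2 <- r2,r1: IF@3 ID@6 stall=0 (-) EX@7 MEM@8 WB@9
I3 sub r4 <- r1,r1: IF@6 ID@7 stall=0 (-) EX@8 MEM@9 WB@10

Answer: 10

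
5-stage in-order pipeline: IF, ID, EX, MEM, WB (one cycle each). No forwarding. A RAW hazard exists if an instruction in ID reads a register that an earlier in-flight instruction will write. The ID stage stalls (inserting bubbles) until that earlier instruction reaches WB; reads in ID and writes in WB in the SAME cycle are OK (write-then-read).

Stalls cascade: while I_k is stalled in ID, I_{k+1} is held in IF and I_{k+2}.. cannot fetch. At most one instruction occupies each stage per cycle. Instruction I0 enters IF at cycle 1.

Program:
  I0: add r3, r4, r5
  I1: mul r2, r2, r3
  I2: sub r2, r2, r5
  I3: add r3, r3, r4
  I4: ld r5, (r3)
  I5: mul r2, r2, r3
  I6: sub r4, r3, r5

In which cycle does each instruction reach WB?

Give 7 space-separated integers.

I0 add r3 <- r4,r5: IF@1 ID@2 stall=0 (-) EX@3 MEM@4 WB@5
I1 mul r2 <- r2,r3: IF@2 ID@3 stall=2 (RAW on I0.r3 (WB@5)) EX@6 MEM@7 WB@8
I2 sub r2 <- r2,r5: IF@3 ID@6 stall=2 (RAW on I1.r2 (WB@8)) EX@9 MEM@10 WB@11
I3 add r3 <- r3,r4: IF@6 ID@9 stall=0 (-) EX@10 MEM@11 WB@12
I4 ld r5 <- r3: IF@9 ID@10 stall=2 (RAW on I3.r3 (WB@12)) EX@13 MEM@14 WB@15
I5 mul r2 <- r2,r3: IF@10 ID@13 stall=0 (-) EX@14 MEM@15 WB@16
I6 sub r4 <- r3,r5: IF@13 ID@14 stall=1 (RAW on I4.r5 (WB@15)) EX@16 MEM@17 WB@18

Answer: 5 8 11 12 15 16 18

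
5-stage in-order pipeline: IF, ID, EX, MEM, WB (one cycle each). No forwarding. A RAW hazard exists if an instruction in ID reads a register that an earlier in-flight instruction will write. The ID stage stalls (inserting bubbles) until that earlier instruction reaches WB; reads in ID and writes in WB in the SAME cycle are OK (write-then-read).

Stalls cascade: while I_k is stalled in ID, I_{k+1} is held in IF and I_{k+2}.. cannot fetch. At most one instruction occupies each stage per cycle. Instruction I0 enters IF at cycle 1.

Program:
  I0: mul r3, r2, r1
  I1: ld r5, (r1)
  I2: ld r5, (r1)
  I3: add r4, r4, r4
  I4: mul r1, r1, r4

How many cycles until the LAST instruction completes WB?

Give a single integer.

Answer: 11

Derivation:
I0 mul r3 <- r2,r1: IF@1 ID@2 stall=0 (-) EX@3 MEM@4 WB@5
I1 ld r5 <- r1: IF@2 ID@3 stall=0 (-) EX@4 MEM@5 WB@6
I2 ld r5 <- r1: IF@3 ID@4 stall=0 (-) EX@5 MEM@6 WB@7
I3 add r4 <- r4,r4: IF@4 ID@5 stall=0 (-) EX@6 MEM@7 WB@8
I4 mul r1 <- r1,r4: IF@5 ID@6 stall=2 (RAW on I3.r4 (WB@8)) EX@9 MEM@10 WB@11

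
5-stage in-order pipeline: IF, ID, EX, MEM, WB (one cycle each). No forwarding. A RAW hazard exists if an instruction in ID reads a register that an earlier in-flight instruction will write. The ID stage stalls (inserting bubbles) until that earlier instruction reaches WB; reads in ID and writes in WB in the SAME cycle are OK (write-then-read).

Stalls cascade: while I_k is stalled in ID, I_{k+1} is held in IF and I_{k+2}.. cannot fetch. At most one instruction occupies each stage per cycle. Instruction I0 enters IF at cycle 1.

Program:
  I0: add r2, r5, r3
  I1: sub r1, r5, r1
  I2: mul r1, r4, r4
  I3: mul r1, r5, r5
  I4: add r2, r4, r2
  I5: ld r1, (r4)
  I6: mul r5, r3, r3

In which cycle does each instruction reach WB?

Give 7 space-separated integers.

Answer: 5 6 7 8 9 10 11

Derivation:
I0 add r2 <- r5,r3: IF@1 ID@2 stall=0 (-) EX@3 MEM@4 WB@5
I1 sub r1 <- r5,r1: IF@2 ID@3 stall=0 (-) EX@4 MEM@5 WB@6
I2 mul r1 <- r4,r4: IF@3 ID@4 stall=0 (-) EX@5 MEM@6 WB@7
I3 mul r1 <- r5,r5: IF@4 ID@5 stall=0 (-) EX@6 MEM@7 WB@8
I4 add r2 <- r4,r2: IF@5 ID@6 stall=0 (-) EX@7 MEM@8 WB@9
I5 ld r1 <- r4: IF@6 ID@7 stall=0 (-) EX@8 MEM@9 WB@10
I6 mul r5 <- r3,r3: IF@7 ID@8 stall=0 (-) EX@9 MEM@10 WB@11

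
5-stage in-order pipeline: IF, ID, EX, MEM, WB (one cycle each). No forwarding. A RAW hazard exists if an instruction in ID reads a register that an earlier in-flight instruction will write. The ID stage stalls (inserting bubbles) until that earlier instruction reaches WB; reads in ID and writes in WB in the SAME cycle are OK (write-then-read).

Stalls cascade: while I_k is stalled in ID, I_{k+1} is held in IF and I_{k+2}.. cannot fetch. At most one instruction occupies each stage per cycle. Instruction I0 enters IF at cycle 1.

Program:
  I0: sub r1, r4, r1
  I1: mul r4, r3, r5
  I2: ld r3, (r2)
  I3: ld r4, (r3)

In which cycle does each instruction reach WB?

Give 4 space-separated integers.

Answer: 5 6 7 10

Derivation:
I0 sub r1 <- r4,r1: IF@1 ID@2 stall=0 (-) EX@3 MEM@4 WB@5
I1 mul r4 <- r3,r5: IF@2 ID@3 stall=0 (-) EX@4 MEM@5 WB@6
I2 ld r3 <- r2: IF@3 ID@4 stall=0 (-) EX@5 MEM@6 WB@7
I3 ld r4 <- r3: IF@4 ID@5 stall=2 (RAW on I2.r3 (WB@7)) EX@8 MEM@9 WB@10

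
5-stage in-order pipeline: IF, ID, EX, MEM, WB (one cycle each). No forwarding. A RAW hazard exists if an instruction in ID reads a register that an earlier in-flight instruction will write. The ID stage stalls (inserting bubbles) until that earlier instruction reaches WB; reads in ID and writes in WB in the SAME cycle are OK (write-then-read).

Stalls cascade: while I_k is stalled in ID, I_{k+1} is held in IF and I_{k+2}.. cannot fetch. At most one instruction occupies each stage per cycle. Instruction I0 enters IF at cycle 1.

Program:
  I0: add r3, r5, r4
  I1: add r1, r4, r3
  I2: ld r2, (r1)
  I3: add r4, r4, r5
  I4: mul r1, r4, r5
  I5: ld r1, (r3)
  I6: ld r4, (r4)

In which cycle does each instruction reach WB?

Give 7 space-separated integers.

I0 add r3 <- r5,r4: IF@1 ID@2 stall=0 (-) EX@3 MEM@4 WB@5
I1 add r1 <- r4,r3: IF@2 ID@3 stall=2 (RAW on I0.r3 (WB@5)) EX@6 MEM@7 WB@8
I2 ld r2 <- r1: IF@3 ID@6 stall=2 (RAW on I1.r1 (WB@8)) EX@9 MEM@10 WB@11
I3 add r4 <- r4,r5: IF@6 ID@9 stall=0 (-) EX@10 MEM@11 WB@12
I4 mul r1 <- r4,r5: IF@9 ID@10 stall=2 (RAW on I3.r4 (WB@12)) EX@13 MEM@14 WB@15
I5 ld r1 <- r3: IF@10 ID@13 stall=0 (-) EX@14 MEM@15 WB@16
I6 ld r4 <- r4: IF@13 ID@14 stall=0 (-) EX@15 MEM@16 WB@17

Answer: 5 8 11 12 15 16 17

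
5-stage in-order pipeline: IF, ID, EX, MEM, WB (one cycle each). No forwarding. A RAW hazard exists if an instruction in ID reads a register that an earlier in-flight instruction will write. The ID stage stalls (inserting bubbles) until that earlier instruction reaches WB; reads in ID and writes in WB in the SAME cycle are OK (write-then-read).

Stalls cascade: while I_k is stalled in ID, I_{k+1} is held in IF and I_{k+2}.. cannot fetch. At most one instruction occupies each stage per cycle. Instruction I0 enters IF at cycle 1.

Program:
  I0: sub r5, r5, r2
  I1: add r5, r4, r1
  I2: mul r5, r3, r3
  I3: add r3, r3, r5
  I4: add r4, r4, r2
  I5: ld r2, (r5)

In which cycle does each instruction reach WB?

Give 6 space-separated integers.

I0 sub r5 <- r5,r2: IF@1 ID@2 stall=0 (-) EX@3 MEM@4 WB@5
I1 add r5 <- r4,r1: IF@2 ID@3 stall=0 (-) EX@4 MEM@5 WB@6
I2 mul r5 <- r3,r3: IF@3 ID@4 stall=0 (-) EX@5 MEM@6 WB@7
I3 add r3 <- r3,r5: IF@4 ID@5 stall=2 (RAW on I2.r5 (WB@7)) EX@8 MEM@9 WB@10
I4 add r4 <- r4,r2: IF@5 ID@8 stall=0 (-) EX@9 MEM@10 WB@11
I5 ld r2 <- r5: IF@8 ID@9 stall=0 (-) EX@10 MEM@11 WB@12

Answer: 5 6 7 10 11 12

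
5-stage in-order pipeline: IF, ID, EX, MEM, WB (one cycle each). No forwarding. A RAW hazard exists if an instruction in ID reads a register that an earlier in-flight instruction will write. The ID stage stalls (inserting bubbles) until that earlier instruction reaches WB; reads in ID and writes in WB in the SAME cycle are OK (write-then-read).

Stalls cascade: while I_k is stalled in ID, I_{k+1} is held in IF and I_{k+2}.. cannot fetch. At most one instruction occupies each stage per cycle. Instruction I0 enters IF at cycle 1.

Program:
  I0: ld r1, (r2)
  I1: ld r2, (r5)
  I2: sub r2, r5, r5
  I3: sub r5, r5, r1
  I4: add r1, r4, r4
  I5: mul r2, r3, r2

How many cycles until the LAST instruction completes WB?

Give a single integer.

Answer: 10

Derivation:
I0 ld r1 <- r2: IF@1 ID@2 stall=0 (-) EX@3 MEM@4 WB@5
I1 ld r2 <- r5: IF@2 ID@3 stall=0 (-) EX@4 MEM@5 WB@6
I2 sub r2 <- r5,r5: IF@3 ID@4 stall=0 (-) EX@5 MEM@6 WB@7
I3 sub r5 <- r5,r1: IF@4 ID@5 stall=0 (-) EX@6 MEM@7 WB@8
I4 add r1 <- r4,r4: IF@5 ID@6 stall=0 (-) EX@7 MEM@8 WB@9
I5 mul r2 <- r3,r2: IF@6 ID@7 stall=0 (-) EX@8 MEM@9 WB@10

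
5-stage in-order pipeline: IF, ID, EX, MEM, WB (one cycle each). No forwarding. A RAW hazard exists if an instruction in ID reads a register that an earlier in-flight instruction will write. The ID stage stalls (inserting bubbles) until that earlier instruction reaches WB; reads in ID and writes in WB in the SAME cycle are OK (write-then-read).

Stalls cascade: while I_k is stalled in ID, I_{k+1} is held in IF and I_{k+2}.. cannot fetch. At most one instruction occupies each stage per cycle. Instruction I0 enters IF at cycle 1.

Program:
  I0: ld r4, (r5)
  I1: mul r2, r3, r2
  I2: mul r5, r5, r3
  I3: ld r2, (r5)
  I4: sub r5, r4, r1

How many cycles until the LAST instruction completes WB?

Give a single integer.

I0 ld r4 <- r5: IF@1 ID@2 stall=0 (-) EX@3 MEM@4 WB@5
I1 mul r2 <- r3,r2: IF@2 ID@3 stall=0 (-) EX@4 MEM@5 WB@6
I2 mul r5 <- r5,r3: IF@3 ID@4 stall=0 (-) EX@5 MEM@6 WB@7
I3 ld r2 <- r5: IF@4 ID@5 stall=2 (RAW on I2.r5 (WB@7)) EX@8 MEM@9 WB@10
I4 sub r5 <- r4,r1: IF@5 ID@8 stall=0 (-) EX@9 MEM@10 WB@11

Answer: 11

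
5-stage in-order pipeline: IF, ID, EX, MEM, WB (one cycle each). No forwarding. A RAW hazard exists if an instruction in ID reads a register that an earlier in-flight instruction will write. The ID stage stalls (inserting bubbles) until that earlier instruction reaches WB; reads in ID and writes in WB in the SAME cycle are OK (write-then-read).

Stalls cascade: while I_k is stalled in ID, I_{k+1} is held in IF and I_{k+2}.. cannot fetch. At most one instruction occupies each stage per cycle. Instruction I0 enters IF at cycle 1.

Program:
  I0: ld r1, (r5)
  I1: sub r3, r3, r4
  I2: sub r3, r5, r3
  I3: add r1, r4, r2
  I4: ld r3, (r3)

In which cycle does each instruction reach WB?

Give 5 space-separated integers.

I0 ld r1 <- r5: IF@1 ID@2 stall=0 (-) EX@3 MEM@4 WB@5
I1 sub r3 <- r3,r4: IF@2 ID@3 stall=0 (-) EX@4 MEM@5 WB@6
I2 sub r3 <- r5,r3: IF@3 ID@4 stall=2 (RAW on I1.r3 (WB@6)) EX@7 MEM@8 WB@9
I3 add r1 <- r4,r2: IF@4 ID@7 stall=0 (-) EX@8 MEM@9 WB@10
I4 ld r3 <- r3: IF@7 ID@8 stall=1 (RAW on I2.r3 (WB@9)) EX@10 MEM@11 WB@12

Answer: 5 6 9 10 12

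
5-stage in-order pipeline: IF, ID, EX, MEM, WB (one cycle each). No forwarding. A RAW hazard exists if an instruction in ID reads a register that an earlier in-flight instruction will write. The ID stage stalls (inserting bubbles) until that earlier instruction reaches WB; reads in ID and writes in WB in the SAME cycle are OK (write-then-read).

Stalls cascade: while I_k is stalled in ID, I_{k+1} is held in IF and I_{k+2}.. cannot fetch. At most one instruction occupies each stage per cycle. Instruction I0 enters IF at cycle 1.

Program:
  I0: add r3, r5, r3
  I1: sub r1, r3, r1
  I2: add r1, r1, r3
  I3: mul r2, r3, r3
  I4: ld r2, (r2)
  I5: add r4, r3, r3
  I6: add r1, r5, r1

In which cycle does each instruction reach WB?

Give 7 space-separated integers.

Answer: 5 8 11 12 15 16 17

Derivation:
I0 add r3 <- r5,r3: IF@1 ID@2 stall=0 (-) EX@3 MEM@4 WB@5
I1 sub r1 <- r3,r1: IF@2 ID@3 stall=2 (RAW on I0.r3 (WB@5)) EX@6 MEM@7 WB@8
I2 add r1 <- r1,r3: IF@3 ID@6 stall=2 (RAW on I1.r1 (WB@8)) EX@9 MEM@10 WB@11
I3 mul r2 <- r3,r3: IF@6 ID@9 stall=0 (-) EX@10 MEM@11 WB@12
I4 ld r2 <- r2: IF@9 ID@10 stall=2 (RAW on I3.r2 (WB@12)) EX@13 MEM@14 WB@15
I5 add r4 <- r3,r3: IF@10 ID@13 stall=0 (-) EX@14 MEM@15 WB@16
I6 add r1 <- r5,r1: IF@13 ID@14 stall=0 (-) EX@15 MEM@16 WB@17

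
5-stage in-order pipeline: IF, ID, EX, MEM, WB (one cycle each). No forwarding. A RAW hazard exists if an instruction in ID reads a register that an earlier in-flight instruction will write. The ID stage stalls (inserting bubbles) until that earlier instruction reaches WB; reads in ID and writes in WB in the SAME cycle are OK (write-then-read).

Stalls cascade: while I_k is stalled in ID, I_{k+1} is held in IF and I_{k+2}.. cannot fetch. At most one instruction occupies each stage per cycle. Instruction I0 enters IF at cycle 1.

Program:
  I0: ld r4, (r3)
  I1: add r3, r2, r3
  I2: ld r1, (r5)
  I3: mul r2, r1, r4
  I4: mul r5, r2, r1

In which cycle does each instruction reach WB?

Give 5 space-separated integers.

Answer: 5 6 7 10 13

Derivation:
I0 ld r4 <- r3: IF@1 ID@2 stall=0 (-) EX@3 MEM@4 WB@5
I1 add r3 <- r2,r3: IF@2 ID@3 stall=0 (-) EX@4 MEM@5 WB@6
I2 ld r1 <- r5: IF@3 ID@4 stall=0 (-) EX@5 MEM@6 WB@7
I3 mul r2 <- r1,r4: IF@4 ID@5 stall=2 (RAW on I2.r1 (WB@7)) EX@8 MEM@9 WB@10
I4 mul r5 <- r2,r1: IF@5 ID@8 stall=2 (RAW on I3.r2 (WB@10)) EX@11 MEM@12 WB@13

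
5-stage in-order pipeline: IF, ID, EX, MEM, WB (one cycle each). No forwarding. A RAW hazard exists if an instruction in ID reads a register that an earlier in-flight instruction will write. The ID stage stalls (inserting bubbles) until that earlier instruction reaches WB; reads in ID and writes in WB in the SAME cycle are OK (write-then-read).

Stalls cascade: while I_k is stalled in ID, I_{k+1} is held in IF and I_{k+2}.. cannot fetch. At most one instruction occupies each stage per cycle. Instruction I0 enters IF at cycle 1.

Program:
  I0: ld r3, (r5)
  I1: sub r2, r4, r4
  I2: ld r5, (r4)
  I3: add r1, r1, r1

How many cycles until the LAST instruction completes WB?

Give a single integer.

Answer: 8

Derivation:
I0 ld r3 <- r5: IF@1 ID@2 stall=0 (-) EX@3 MEM@4 WB@5
I1 sub r2 <- r4,r4: IF@2 ID@3 stall=0 (-) EX@4 MEM@5 WB@6
I2 ld r5 <- r4: IF@3 ID@4 stall=0 (-) EX@5 MEM@6 WB@7
I3 add r1 <- r1,r1: IF@4 ID@5 stall=0 (-) EX@6 MEM@7 WB@8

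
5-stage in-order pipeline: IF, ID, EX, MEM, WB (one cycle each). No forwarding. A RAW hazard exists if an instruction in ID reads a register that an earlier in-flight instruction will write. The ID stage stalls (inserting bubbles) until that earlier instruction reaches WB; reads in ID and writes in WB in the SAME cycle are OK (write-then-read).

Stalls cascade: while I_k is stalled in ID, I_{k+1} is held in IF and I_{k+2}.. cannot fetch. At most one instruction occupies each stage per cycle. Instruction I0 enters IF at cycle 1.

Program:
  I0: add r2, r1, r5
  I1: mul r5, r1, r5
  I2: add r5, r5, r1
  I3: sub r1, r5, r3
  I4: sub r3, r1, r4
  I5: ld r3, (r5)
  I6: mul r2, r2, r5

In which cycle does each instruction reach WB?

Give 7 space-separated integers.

I0 add r2 <- r1,r5: IF@1 ID@2 stall=0 (-) EX@3 MEM@4 WB@5
I1 mul r5 <- r1,r5: IF@2 ID@3 stall=0 (-) EX@4 MEM@5 WB@6
I2 add r5 <- r5,r1: IF@3 ID@4 stall=2 (RAW on I1.r5 (WB@6)) EX@7 MEM@8 WB@9
I3 sub r1 <- r5,r3: IF@4 ID@7 stall=2 (RAW on I2.r5 (WB@9)) EX@10 MEM@11 WB@12
I4 sub r3 <- r1,r4: IF@7 ID@10 stall=2 (RAW on I3.r1 (WB@12)) EX@13 MEM@14 WB@15
I5 ld r3 <- r5: IF@10 ID@13 stall=0 (-) EX@14 MEM@15 WB@16
I6 mul r2 <- r2,r5: IF@13 ID@14 stall=0 (-) EX@15 MEM@16 WB@17

Answer: 5 6 9 12 15 16 17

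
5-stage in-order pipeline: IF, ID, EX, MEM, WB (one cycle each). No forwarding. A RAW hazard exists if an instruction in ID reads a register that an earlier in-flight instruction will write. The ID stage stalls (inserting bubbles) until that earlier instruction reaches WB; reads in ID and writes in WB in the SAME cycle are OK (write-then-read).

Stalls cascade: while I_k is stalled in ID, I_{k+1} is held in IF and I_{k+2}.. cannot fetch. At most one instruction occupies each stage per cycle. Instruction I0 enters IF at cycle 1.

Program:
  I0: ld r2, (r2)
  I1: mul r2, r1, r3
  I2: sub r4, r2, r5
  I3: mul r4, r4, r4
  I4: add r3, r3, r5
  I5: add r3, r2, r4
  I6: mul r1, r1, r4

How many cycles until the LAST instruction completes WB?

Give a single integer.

Answer: 16

Derivation:
I0 ld r2 <- r2: IF@1 ID@2 stall=0 (-) EX@3 MEM@4 WB@5
I1 mul r2 <- r1,r3: IF@2 ID@3 stall=0 (-) EX@4 MEM@5 WB@6
I2 sub r4 <- r2,r5: IF@3 ID@4 stall=2 (RAW on I1.r2 (WB@6)) EX@7 MEM@8 WB@9
I3 mul r4 <- r4,r4: IF@4 ID@7 stall=2 (RAW on I2.r4 (WB@9)) EX@10 MEM@11 WB@12
I4 add r3 <- r3,r5: IF@7 ID@10 stall=0 (-) EX@11 MEM@12 WB@13
I5 add r3 <- r2,r4: IF@10 ID@11 stall=1 (RAW on I3.r4 (WB@12)) EX@13 MEM@14 WB@15
I6 mul r1 <- r1,r4: IF@11 ID@13 stall=0 (-) EX@14 MEM@15 WB@16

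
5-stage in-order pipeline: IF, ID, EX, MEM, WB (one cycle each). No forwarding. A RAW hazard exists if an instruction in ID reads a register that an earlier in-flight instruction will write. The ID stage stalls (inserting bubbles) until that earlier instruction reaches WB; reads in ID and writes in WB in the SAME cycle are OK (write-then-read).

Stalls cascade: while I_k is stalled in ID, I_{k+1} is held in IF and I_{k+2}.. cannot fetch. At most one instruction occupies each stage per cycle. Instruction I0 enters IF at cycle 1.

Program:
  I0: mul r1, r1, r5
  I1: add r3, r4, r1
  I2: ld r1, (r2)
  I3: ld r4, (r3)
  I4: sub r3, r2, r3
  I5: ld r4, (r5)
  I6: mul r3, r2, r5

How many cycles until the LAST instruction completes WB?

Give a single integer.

Answer: 14

Derivation:
I0 mul r1 <- r1,r5: IF@1 ID@2 stall=0 (-) EX@3 MEM@4 WB@5
I1 add r3 <- r4,r1: IF@2 ID@3 stall=2 (RAW on I0.r1 (WB@5)) EX@6 MEM@7 WB@8
I2 ld r1 <- r2: IF@3 ID@6 stall=0 (-) EX@7 MEM@8 WB@9
I3 ld r4 <- r3: IF@6 ID@7 stall=1 (RAW on I1.r3 (WB@8)) EX@9 MEM@10 WB@11
I4 sub r3 <- r2,r3: IF@7 ID@9 stall=0 (-) EX@10 MEM@11 WB@12
I5 ld r4 <- r5: IF@9 ID@10 stall=0 (-) EX@11 MEM@12 WB@13
I6 mul r3 <- r2,r5: IF@10 ID@11 stall=0 (-) EX@12 MEM@13 WB@14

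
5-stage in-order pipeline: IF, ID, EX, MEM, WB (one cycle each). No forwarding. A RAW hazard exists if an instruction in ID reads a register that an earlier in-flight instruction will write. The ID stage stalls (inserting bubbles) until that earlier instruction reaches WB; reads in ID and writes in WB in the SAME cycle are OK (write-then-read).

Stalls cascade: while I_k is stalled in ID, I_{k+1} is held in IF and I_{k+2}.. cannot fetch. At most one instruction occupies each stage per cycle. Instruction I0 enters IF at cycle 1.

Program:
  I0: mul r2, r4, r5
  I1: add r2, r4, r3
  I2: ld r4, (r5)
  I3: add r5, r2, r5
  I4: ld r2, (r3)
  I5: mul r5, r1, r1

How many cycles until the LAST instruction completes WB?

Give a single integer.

I0 mul r2 <- r4,r5: IF@1 ID@2 stall=0 (-) EX@3 MEM@4 WB@5
I1 add r2 <- r4,r3: IF@2 ID@3 stall=0 (-) EX@4 MEM@5 WB@6
I2 ld r4 <- r5: IF@3 ID@4 stall=0 (-) EX@5 MEM@6 WB@7
I3 add r5 <- r2,r5: IF@4 ID@5 stall=1 (RAW on I1.r2 (WB@6)) EX@7 MEM@8 WB@9
I4 ld r2 <- r3: IF@5 ID@7 stall=0 (-) EX@8 MEM@9 WB@10
I5 mul r5 <- r1,r1: IF@7 ID@8 stall=0 (-) EX@9 MEM@10 WB@11

Answer: 11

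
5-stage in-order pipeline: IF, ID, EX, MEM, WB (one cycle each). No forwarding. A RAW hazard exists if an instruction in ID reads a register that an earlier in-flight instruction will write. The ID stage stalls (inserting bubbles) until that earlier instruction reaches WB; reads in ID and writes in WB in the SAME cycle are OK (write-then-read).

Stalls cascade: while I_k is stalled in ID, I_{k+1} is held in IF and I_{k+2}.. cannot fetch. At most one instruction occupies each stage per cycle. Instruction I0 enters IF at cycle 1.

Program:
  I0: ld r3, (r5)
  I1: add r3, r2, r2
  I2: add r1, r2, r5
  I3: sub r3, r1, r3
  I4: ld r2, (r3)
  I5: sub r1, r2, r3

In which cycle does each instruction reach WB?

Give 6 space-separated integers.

Answer: 5 6 7 10 13 16

Derivation:
I0 ld r3 <- r5: IF@1 ID@2 stall=0 (-) EX@3 MEM@4 WB@5
I1 add r3 <- r2,r2: IF@2 ID@3 stall=0 (-) EX@4 MEM@5 WB@6
I2 add r1 <- r2,r5: IF@3 ID@4 stall=0 (-) EX@5 MEM@6 WB@7
I3 sub r3 <- r1,r3: IF@4 ID@5 stall=2 (RAW on I2.r1 (WB@7)) EX@8 MEM@9 WB@10
I4 ld r2 <- r3: IF@5 ID@8 stall=2 (RAW on I3.r3 (WB@10)) EX@11 MEM@12 WB@13
I5 sub r1 <- r2,r3: IF@8 ID@11 stall=2 (RAW on I4.r2 (WB@13)) EX@14 MEM@15 WB@16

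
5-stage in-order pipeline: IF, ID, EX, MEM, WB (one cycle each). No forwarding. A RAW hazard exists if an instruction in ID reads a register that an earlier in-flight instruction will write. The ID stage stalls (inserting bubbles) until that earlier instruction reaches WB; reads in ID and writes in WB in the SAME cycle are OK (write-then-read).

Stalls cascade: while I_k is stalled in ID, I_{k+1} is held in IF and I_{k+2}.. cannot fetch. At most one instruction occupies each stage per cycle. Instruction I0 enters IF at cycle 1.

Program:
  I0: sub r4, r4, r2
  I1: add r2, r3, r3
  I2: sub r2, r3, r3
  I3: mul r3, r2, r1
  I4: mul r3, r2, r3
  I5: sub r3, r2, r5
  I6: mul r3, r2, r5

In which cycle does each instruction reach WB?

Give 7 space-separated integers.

I0 sub r4 <- r4,r2: IF@1 ID@2 stall=0 (-) EX@3 MEM@4 WB@5
I1 add r2 <- r3,r3: IF@2 ID@3 stall=0 (-) EX@4 MEM@5 WB@6
I2 sub r2 <- r3,r3: IF@3 ID@4 stall=0 (-) EX@5 MEM@6 WB@7
I3 mul r3 <- r2,r1: IF@4 ID@5 stall=2 (RAW on I2.r2 (WB@7)) EX@8 MEM@9 WB@10
I4 mul r3 <- r2,r3: IF@5 ID@8 stall=2 (RAW on I3.r3 (WB@10)) EX@11 MEM@12 WB@13
I5 sub r3 <- r2,r5: IF@8 ID@11 stall=0 (-) EX@12 MEM@13 WB@14
I6 mul r3 <- r2,r5: IF@11 ID@12 stall=0 (-) EX@13 MEM@14 WB@15

Answer: 5 6 7 10 13 14 15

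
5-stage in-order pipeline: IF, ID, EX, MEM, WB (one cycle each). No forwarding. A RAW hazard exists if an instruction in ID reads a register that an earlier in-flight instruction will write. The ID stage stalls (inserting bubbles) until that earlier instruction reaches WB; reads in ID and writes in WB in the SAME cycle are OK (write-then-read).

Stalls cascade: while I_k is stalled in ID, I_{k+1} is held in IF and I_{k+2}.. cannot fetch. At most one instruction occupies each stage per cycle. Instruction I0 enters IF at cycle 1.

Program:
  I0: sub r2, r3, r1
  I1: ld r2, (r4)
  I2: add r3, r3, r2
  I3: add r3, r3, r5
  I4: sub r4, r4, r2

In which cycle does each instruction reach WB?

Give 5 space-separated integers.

Answer: 5 6 9 12 13

Derivation:
I0 sub r2 <- r3,r1: IF@1 ID@2 stall=0 (-) EX@3 MEM@4 WB@5
I1 ld r2 <- r4: IF@2 ID@3 stall=0 (-) EX@4 MEM@5 WB@6
I2 add r3 <- r3,r2: IF@3 ID@4 stall=2 (RAW on I1.r2 (WB@6)) EX@7 MEM@8 WB@9
I3 add r3 <- r3,r5: IF@4 ID@7 stall=2 (RAW on I2.r3 (WB@9)) EX@10 MEM@11 WB@12
I4 sub r4 <- r4,r2: IF@7 ID@10 stall=0 (-) EX@11 MEM@12 WB@13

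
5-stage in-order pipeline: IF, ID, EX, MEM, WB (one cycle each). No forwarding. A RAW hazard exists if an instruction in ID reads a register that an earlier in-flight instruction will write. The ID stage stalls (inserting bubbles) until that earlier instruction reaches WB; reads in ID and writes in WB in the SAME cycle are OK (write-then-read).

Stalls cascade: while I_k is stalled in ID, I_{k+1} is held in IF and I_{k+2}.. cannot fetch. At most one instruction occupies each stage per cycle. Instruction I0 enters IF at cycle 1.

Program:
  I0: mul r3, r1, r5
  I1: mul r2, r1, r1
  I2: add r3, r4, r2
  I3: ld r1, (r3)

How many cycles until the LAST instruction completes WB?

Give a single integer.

I0 mul r3 <- r1,r5: IF@1 ID@2 stall=0 (-) EX@3 MEM@4 WB@5
I1 mul r2 <- r1,r1: IF@2 ID@3 stall=0 (-) EX@4 MEM@5 WB@6
I2 add r3 <- r4,r2: IF@3 ID@4 stall=2 (RAW on I1.r2 (WB@6)) EX@7 MEM@8 WB@9
I3 ld r1 <- r3: IF@4 ID@7 stall=2 (RAW on I2.r3 (WB@9)) EX@10 MEM@11 WB@12

Answer: 12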